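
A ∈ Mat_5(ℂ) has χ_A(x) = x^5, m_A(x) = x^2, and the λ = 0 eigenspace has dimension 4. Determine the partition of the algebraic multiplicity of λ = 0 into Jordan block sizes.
Block sizes for λ = 0: [2, 1, 1, 1]

Step 1 — from the characteristic polynomial, algebraic multiplicity of λ = 0 is 5. From dim ker(A − (0)·I) = 4, there are exactly 4 Jordan blocks for λ = 0.
Step 2 — from the minimal polynomial, the factor (x − 0)^2 tells us the largest block for λ = 0 has size 2.
Step 3 — with total size 5, 4 blocks, and largest block 2, the block sizes (in nonincreasing order) are [2, 1, 1, 1].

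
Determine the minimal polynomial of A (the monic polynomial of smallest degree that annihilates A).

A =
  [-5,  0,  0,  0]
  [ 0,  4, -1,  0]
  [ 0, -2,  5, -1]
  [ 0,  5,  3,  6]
x^4 - 10*x^3 + 250*x - 625

The characteristic polynomial is χ_A(x) = (x - 5)^3*(x + 5), so the eigenvalues are known. The minimal polynomial is
  m_A(x) = Π_λ (x − λ)^{k_λ}
where k_λ is the size of the *largest* Jordan block for λ (equivalently, the smallest k with (A − λI)^k v = 0 for every generalised eigenvector v of λ).

  λ = -5: largest Jordan block has size 1, contributing (x + 5)
  λ = 5: largest Jordan block has size 3, contributing (x − 5)^3

So m_A(x) = (x - 5)^3*(x + 5) = x^4 - 10*x^3 + 250*x - 625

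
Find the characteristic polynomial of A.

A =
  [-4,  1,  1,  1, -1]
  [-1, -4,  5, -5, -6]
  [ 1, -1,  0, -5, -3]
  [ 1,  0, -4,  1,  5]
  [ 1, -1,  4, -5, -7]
x^5 + 14*x^4 + 73*x^3 + 172*x^2 + 176*x + 64

Expanding det(x·I − A) (e.g. by cofactor expansion or by noting that A is similar to its Jordan form J, which has the same characteristic polynomial as A) gives
  χ_A(x) = x^5 + 14*x^4 + 73*x^3 + 172*x^2 + 176*x + 64
which factors as (x + 1)^2*(x + 4)^3. The eigenvalues (with algebraic multiplicities) are λ = -4 with multiplicity 3, λ = -1 with multiplicity 2.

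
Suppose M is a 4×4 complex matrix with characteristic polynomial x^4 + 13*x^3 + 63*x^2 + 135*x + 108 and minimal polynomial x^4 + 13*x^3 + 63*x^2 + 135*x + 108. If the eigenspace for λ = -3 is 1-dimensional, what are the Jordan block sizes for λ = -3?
Block sizes for λ = -3: [3]

Step 1 — from the characteristic polynomial, algebraic multiplicity of λ = -3 is 3. From dim ker(M − (-3)·I) = 1, there are exactly 1 Jordan blocks for λ = -3.
Step 2 — from the minimal polynomial, the factor (x + 3)^3 tells us the largest block for λ = -3 has size 3.
Step 3 — with total size 3, 1 blocks, and largest block 3, the block sizes (in nonincreasing order) are [3].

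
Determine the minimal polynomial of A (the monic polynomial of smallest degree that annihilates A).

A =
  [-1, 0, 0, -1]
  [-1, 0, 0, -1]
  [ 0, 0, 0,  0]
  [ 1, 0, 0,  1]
x^2

The characteristic polynomial is χ_A(x) = x^4, so the eigenvalues are known. The minimal polynomial is
  m_A(x) = Π_λ (x − λ)^{k_λ}
where k_λ is the size of the *largest* Jordan block for λ (equivalently, the smallest k with (A − λI)^k v = 0 for every generalised eigenvector v of λ).

  λ = 0: largest Jordan block has size 2, contributing (x − 0)^2

So m_A(x) = x^2 = x^2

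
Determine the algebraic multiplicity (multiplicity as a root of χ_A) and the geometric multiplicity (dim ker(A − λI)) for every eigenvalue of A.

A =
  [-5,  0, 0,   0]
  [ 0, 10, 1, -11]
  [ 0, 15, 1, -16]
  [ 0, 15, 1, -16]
λ = -5: alg = 2, geom = 2; λ = 0: alg = 2, geom = 1

Step 1 — factor the characteristic polynomial to read off the algebraic multiplicities:
  χ_A(x) = x^2*(x + 5)^2

Step 2 — compute geometric multiplicities via the rank-nullity identity g(λ) = n − rank(A − λI):
  rank(A − (-5)·I) = 2, so dim ker(A − (-5)·I) = n − 2 = 2
  rank(A − (0)·I) = 3, so dim ker(A − (0)·I) = n − 3 = 1

Summary:
  λ = -5: algebraic multiplicity = 2, geometric multiplicity = 2
  λ = 0: algebraic multiplicity = 2, geometric multiplicity = 1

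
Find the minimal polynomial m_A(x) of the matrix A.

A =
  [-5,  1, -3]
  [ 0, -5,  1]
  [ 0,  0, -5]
x^3 + 15*x^2 + 75*x + 125

The characteristic polynomial is χ_A(x) = (x + 5)^3, so the eigenvalues are known. The minimal polynomial is
  m_A(x) = Π_λ (x − λ)^{k_λ}
where k_λ is the size of the *largest* Jordan block for λ (equivalently, the smallest k with (A − λI)^k v = 0 for every generalised eigenvector v of λ).

  λ = -5: largest Jordan block has size 3, contributing (x + 5)^3

So m_A(x) = (x + 5)^3 = x^3 + 15*x^2 + 75*x + 125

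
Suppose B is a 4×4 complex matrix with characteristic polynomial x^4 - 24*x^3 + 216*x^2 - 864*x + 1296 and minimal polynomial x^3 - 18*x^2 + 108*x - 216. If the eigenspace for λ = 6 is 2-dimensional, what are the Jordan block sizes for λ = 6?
Block sizes for λ = 6: [3, 1]

Step 1 — from the characteristic polynomial, algebraic multiplicity of λ = 6 is 4. From dim ker(B − (6)·I) = 2, there are exactly 2 Jordan blocks for λ = 6.
Step 2 — from the minimal polynomial, the factor (x − 6)^3 tells us the largest block for λ = 6 has size 3.
Step 3 — with total size 4, 2 blocks, and largest block 3, the block sizes (in nonincreasing order) are [3, 1].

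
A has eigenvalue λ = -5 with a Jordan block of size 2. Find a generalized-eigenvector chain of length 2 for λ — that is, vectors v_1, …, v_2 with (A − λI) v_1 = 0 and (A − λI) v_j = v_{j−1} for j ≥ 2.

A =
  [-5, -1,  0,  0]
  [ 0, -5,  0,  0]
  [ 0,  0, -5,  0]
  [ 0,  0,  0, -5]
A Jordan chain for λ = -5 of length 2:
v_1 = (-1, 0, 0, 0)ᵀ
v_2 = (0, 1, 0, 0)ᵀ

Let N = A − (-5)·I. We want v_2 with N^2 v_2 = 0 but N^1 v_2 ≠ 0; then v_{j-1} := N · v_j for j = 2, …, 2.

Pick v_2 = (0, 1, 0, 0)ᵀ.
Then v_1 = N · v_2 = (-1, 0, 0, 0)ᵀ.

Sanity check: (A − (-5)·I) v_1 = (0, 0, 0, 0)ᵀ = 0. ✓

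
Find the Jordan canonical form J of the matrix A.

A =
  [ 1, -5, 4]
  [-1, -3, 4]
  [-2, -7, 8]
J_3(2)

The characteristic polynomial is
  det(x·I − A) = x^3 - 6*x^2 + 12*x - 8 = (x - 2)^3

Eigenvalues and multiplicities (the geometric multiplicity of λ is n − rank(A − λI), which equals the number of Jordan blocks for λ):
  λ = 2: algebraic multiplicity = 3, geometric multiplicity = 1

Determining the block sizes for each eigenvalue:
  λ = 2: one block (gm = 1), so the single block has size am = 3 → block sizes [3]

Assembling the blocks gives a Jordan form
J =
  [2, 1, 0]
  [0, 2, 1]
  [0, 0, 2]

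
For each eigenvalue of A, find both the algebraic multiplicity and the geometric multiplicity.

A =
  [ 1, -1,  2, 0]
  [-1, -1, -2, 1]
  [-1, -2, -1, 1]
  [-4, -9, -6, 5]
λ = 1: alg = 4, geom = 2

Step 1 — factor the characteristic polynomial to read off the algebraic multiplicities:
  χ_A(x) = (x - 1)^4

Step 2 — compute geometric multiplicities via the rank-nullity identity g(λ) = n − rank(A − λI):
  rank(A − (1)·I) = 2, so dim ker(A − (1)·I) = n − 2 = 2

Summary:
  λ = 1: algebraic multiplicity = 4, geometric multiplicity = 2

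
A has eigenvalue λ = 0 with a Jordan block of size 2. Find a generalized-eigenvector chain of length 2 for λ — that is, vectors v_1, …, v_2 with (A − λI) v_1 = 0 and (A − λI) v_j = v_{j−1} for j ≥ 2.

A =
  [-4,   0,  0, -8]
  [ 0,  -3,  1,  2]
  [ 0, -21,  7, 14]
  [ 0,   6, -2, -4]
A Jordan chain for λ = 0 of length 2:
v_1 = (-12, -3, -21, 6)ᵀ
v_2 = (3, 1, 0, 0)ᵀ

Let N = A − (0)·I. We want v_2 with N^2 v_2 = 0 but N^1 v_2 ≠ 0; then v_{j-1} := N · v_j for j = 2, …, 2.

Pick v_2 = (3, 1, 0, 0)ᵀ.
Then v_1 = N · v_2 = (-12, -3, -21, 6)ᵀ.

Sanity check: (A − (0)·I) v_1 = (0, 0, 0, 0)ᵀ = 0. ✓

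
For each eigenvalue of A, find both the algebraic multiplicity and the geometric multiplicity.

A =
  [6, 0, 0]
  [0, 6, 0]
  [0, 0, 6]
λ = 6: alg = 3, geom = 3

Step 1 — factor the characteristic polynomial to read off the algebraic multiplicities:
  χ_A(x) = (x - 6)^3

Step 2 — compute geometric multiplicities via the rank-nullity identity g(λ) = n − rank(A − λI):
  rank(A − (6)·I) = 0, so dim ker(A − (6)·I) = n − 0 = 3

Summary:
  λ = 6: algebraic multiplicity = 3, geometric multiplicity = 3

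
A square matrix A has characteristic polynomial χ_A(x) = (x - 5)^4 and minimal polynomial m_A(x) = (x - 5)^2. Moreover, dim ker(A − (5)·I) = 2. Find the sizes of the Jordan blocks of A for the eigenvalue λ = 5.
Block sizes for λ = 5: [2, 2]

Step 1 — from the characteristic polynomial, algebraic multiplicity of λ = 5 is 4. From dim ker(A − (5)·I) = 2, there are exactly 2 Jordan blocks for λ = 5.
Step 2 — from the minimal polynomial, the factor (x − 5)^2 tells us the largest block for λ = 5 has size 2.
Step 3 — with total size 4, 2 blocks, and largest block 2, the block sizes (in nonincreasing order) are [2, 2].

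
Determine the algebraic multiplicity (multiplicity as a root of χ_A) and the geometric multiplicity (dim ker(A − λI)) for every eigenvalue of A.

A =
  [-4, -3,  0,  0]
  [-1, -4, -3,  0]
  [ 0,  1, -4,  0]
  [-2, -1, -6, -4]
λ = -4: alg = 4, geom = 2

Step 1 — factor the characteristic polynomial to read off the algebraic multiplicities:
  χ_A(x) = (x + 4)^4

Step 2 — compute geometric multiplicities via the rank-nullity identity g(λ) = n − rank(A − λI):
  rank(A − (-4)·I) = 2, so dim ker(A − (-4)·I) = n − 2 = 2

Summary:
  λ = -4: algebraic multiplicity = 4, geometric multiplicity = 2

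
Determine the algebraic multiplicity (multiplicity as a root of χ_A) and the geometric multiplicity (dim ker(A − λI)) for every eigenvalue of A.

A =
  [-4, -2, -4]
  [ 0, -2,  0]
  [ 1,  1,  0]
λ = -2: alg = 3, geom = 2

Step 1 — factor the characteristic polynomial to read off the algebraic multiplicities:
  χ_A(x) = (x + 2)^3

Step 2 — compute geometric multiplicities via the rank-nullity identity g(λ) = n − rank(A − λI):
  rank(A − (-2)·I) = 1, so dim ker(A − (-2)·I) = n − 1 = 2

Summary:
  λ = -2: algebraic multiplicity = 3, geometric multiplicity = 2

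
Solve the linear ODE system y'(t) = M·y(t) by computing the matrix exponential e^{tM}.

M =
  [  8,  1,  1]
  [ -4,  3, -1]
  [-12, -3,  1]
e^{tM} =
  [4*t*exp(4*t) + exp(4*t), t*exp(4*t), t*exp(4*t)]
  [-4*t*exp(4*t), -t*exp(4*t) + exp(4*t), -t*exp(4*t)]
  [-12*t*exp(4*t), -3*t*exp(4*t), -3*t*exp(4*t) + exp(4*t)]

Strategy: write M = P · J · P⁻¹ where J is a Jordan canonical form, so e^{tM} = P · e^{tJ} · P⁻¹, and e^{tJ} can be computed block-by-block.

M has Jordan form
J =
  [4, 1, 0]
  [0, 4, 0]
  [0, 0, 4]
(up to reordering of blocks).

Per-block formulas:
  For a 2×2 Jordan block J_2(4): exp(t · J_2(4)) = e^(4t)·(I + t·N), where N is the 2×2 nilpotent shift.
  For a 1×1 block at λ = 4: exp(t · [4]) = [e^(4t)].

After assembling e^{tJ} and conjugating by P, we get:

e^{tM} =
  [4*t*exp(4*t) + exp(4*t), t*exp(4*t), t*exp(4*t)]
  [-4*t*exp(4*t), -t*exp(4*t) + exp(4*t), -t*exp(4*t)]
  [-12*t*exp(4*t), -3*t*exp(4*t), -3*t*exp(4*t) + exp(4*t)]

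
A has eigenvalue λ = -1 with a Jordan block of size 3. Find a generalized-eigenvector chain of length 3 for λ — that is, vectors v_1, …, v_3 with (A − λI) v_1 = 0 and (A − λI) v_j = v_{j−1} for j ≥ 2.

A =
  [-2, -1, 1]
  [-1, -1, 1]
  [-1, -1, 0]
A Jordan chain for λ = -1 of length 3:
v_1 = (1, 0, 1)ᵀ
v_2 = (-1, -1, -1)ᵀ
v_3 = (1, 0, 0)ᵀ

Let N = A − (-1)·I. We want v_3 with N^3 v_3 = 0 but N^2 v_3 ≠ 0; then v_{j-1} := N · v_j for j = 3, …, 2.

Pick v_3 = (1, 0, 0)ᵀ.
Then v_2 = N · v_3 = (-1, -1, -1)ᵀ.
Then v_1 = N · v_2 = (1, 0, 1)ᵀ.

Sanity check: (A − (-1)·I) v_1 = (0, 0, 0)ᵀ = 0. ✓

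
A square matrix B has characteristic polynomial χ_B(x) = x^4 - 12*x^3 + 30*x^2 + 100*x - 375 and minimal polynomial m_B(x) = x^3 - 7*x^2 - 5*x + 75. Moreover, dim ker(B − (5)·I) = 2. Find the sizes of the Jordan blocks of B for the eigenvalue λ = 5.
Block sizes for λ = 5: [2, 1]

Step 1 — from the characteristic polynomial, algebraic multiplicity of λ = 5 is 3. From dim ker(B − (5)·I) = 2, there are exactly 2 Jordan blocks for λ = 5.
Step 2 — from the minimal polynomial, the factor (x − 5)^2 tells us the largest block for λ = 5 has size 2.
Step 3 — with total size 3, 2 blocks, and largest block 2, the block sizes (in nonincreasing order) are [2, 1].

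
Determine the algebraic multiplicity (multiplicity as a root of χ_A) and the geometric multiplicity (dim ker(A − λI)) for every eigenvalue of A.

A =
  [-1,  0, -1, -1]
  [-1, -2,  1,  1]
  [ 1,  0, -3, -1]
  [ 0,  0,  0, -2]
λ = -2: alg = 4, geom = 3

Step 1 — factor the characteristic polynomial to read off the algebraic multiplicities:
  χ_A(x) = (x + 2)^4

Step 2 — compute geometric multiplicities via the rank-nullity identity g(λ) = n − rank(A − λI):
  rank(A − (-2)·I) = 1, so dim ker(A − (-2)·I) = n − 1 = 3

Summary:
  λ = -2: algebraic multiplicity = 4, geometric multiplicity = 3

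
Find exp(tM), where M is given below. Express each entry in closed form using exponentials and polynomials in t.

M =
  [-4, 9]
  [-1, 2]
e^{tM} =
  [-3*t*exp(-t) + exp(-t), 9*t*exp(-t)]
  [-t*exp(-t), 3*t*exp(-t) + exp(-t)]

Strategy: write M = P · J · P⁻¹ where J is a Jordan canonical form, so e^{tM} = P · e^{tJ} · P⁻¹, and e^{tJ} can be computed block-by-block.

M has Jordan form
J =
  [-1,  1]
  [ 0, -1]
(up to reordering of blocks).

Per-block formulas:
  For a 2×2 Jordan block J_2(-1): exp(t · J_2(-1)) = e^(-1t)·(I + t·N), where N is the 2×2 nilpotent shift.

After assembling e^{tJ} and conjugating by P, we get:

e^{tM} =
  [-3*t*exp(-t) + exp(-t), 9*t*exp(-t)]
  [-t*exp(-t), 3*t*exp(-t) + exp(-t)]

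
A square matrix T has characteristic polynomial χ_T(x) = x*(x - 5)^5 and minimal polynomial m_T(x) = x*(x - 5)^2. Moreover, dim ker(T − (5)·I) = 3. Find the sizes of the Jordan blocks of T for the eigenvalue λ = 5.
Block sizes for λ = 5: [2, 2, 1]

Step 1 — from the characteristic polynomial, algebraic multiplicity of λ = 5 is 5. From dim ker(T − (5)·I) = 3, there are exactly 3 Jordan blocks for λ = 5.
Step 2 — from the minimal polynomial, the factor (x − 5)^2 tells us the largest block for λ = 5 has size 2.
Step 3 — with total size 5, 3 blocks, and largest block 2, the block sizes (in nonincreasing order) are [2, 2, 1].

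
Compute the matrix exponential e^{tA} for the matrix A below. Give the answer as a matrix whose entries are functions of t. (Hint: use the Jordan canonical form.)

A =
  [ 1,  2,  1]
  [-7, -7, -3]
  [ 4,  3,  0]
e^{tA} =
  [-t^2*exp(-2*t)/2 + 3*t*exp(-2*t) + exp(-2*t), -t^2*exp(-2*t)/2 + 2*t*exp(-2*t), -t^2*exp(-2*t)/2 + t*exp(-2*t)]
  [t^2*exp(-2*t) - 7*t*exp(-2*t), t^2*exp(-2*t) - 5*t*exp(-2*t) + exp(-2*t), t^2*exp(-2*t) - 3*t*exp(-2*t)]
  [-t^2*exp(-2*t)/2 + 4*t*exp(-2*t), -t^2*exp(-2*t)/2 + 3*t*exp(-2*t), -t^2*exp(-2*t)/2 + 2*t*exp(-2*t) + exp(-2*t)]

Strategy: write A = P · J · P⁻¹ where J is a Jordan canonical form, so e^{tA} = P · e^{tJ} · P⁻¹, and e^{tJ} can be computed block-by-block.

A has Jordan form
J =
  [-2,  1,  0]
  [ 0, -2,  1]
  [ 0,  0, -2]
(up to reordering of blocks).

Per-block formulas:
  For a 3×3 Jordan block J_3(-2): exp(t · J_3(-2)) = e^(-2t)·(I + t·N + (t^2/2)·N^2), where N is the 3×3 nilpotent shift.

After assembling e^{tJ} and conjugating by P, we get:

e^{tA} =
  [-t^2*exp(-2*t)/2 + 3*t*exp(-2*t) + exp(-2*t), -t^2*exp(-2*t)/2 + 2*t*exp(-2*t), -t^2*exp(-2*t)/2 + t*exp(-2*t)]
  [t^2*exp(-2*t) - 7*t*exp(-2*t), t^2*exp(-2*t) - 5*t*exp(-2*t) + exp(-2*t), t^2*exp(-2*t) - 3*t*exp(-2*t)]
  [-t^2*exp(-2*t)/2 + 4*t*exp(-2*t), -t^2*exp(-2*t)/2 + 3*t*exp(-2*t), -t^2*exp(-2*t)/2 + 2*t*exp(-2*t) + exp(-2*t)]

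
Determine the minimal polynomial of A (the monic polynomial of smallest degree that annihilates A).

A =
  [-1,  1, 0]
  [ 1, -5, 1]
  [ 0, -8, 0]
x^3 + 6*x^2 + 12*x + 8

The characteristic polynomial is χ_A(x) = (x + 2)^3, so the eigenvalues are known. The minimal polynomial is
  m_A(x) = Π_λ (x − λ)^{k_λ}
where k_λ is the size of the *largest* Jordan block for λ (equivalently, the smallest k with (A − λI)^k v = 0 for every generalised eigenvector v of λ).

  λ = -2: largest Jordan block has size 3, contributing (x + 2)^3

So m_A(x) = (x + 2)^3 = x^3 + 6*x^2 + 12*x + 8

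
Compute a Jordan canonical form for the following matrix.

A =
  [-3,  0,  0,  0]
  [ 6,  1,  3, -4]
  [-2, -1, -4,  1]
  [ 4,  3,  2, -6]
J_3(-3) ⊕ J_1(-3)

The characteristic polynomial is
  det(x·I − A) = x^4 + 12*x^3 + 54*x^2 + 108*x + 81 = (x + 3)^4

Eigenvalues and multiplicities (the geometric multiplicity of λ is n − rank(A − λI), which equals the number of Jordan blocks for λ):
  λ = -3: algebraic multiplicity = 4, geometric multiplicity = 2

Determining the block sizes for each eigenvalue:
  λ = -3: with am = 4 and gm = 2, the partition is not yet determined (e.g. several partitions of 4 into 2 parts exist). Let N = A − (-3)·I. Computing rank(N^1) = 2, rank(N^2) = 1, rank(N^3) = 0; the number of blocks of size ≥ j is rank(N^{j−1}) − rank(N^j), giving [2, 1, 1]. So we have 1 block(s) of size 3, 1 block(s) of size 1 → block sizes [3, 1]

Assembling the blocks gives a Jordan form
J =
  [-3,  1,  0,  0]
  [ 0, -3,  1,  0]
  [ 0,  0, -3,  0]
  [ 0,  0,  0, -3]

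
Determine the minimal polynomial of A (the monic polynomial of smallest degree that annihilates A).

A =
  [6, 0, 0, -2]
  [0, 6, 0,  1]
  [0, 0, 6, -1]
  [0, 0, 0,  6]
x^2 - 12*x + 36

The characteristic polynomial is χ_A(x) = (x - 6)^4, so the eigenvalues are known. The minimal polynomial is
  m_A(x) = Π_λ (x − λ)^{k_λ}
where k_λ is the size of the *largest* Jordan block for λ (equivalently, the smallest k with (A − λI)^k v = 0 for every generalised eigenvector v of λ).

  λ = 6: largest Jordan block has size 2, contributing (x − 6)^2

So m_A(x) = (x - 6)^2 = x^2 - 12*x + 36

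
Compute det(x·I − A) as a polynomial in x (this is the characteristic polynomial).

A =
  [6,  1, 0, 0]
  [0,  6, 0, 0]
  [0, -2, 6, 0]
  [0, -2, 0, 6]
x^4 - 24*x^3 + 216*x^2 - 864*x + 1296

Expanding det(x·I − A) (e.g. by cofactor expansion or by noting that A is similar to its Jordan form J, which has the same characteristic polynomial as A) gives
  χ_A(x) = x^4 - 24*x^3 + 216*x^2 - 864*x + 1296
which factors as (x - 6)^4. The eigenvalues (with algebraic multiplicities) are λ = 6 with multiplicity 4.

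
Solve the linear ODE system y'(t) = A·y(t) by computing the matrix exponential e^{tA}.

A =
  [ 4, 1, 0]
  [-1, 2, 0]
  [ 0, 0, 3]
e^{tA} =
  [t*exp(3*t) + exp(3*t), t*exp(3*t), 0]
  [-t*exp(3*t), -t*exp(3*t) + exp(3*t), 0]
  [0, 0, exp(3*t)]

Strategy: write A = P · J · P⁻¹ where J is a Jordan canonical form, so e^{tA} = P · e^{tJ} · P⁻¹, and e^{tJ} can be computed block-by-block.

A has Jordan form
J =
  [3, 1, 0]
  [0, 3, 0]
  [0, 0, 3]
(up to reordering of blocks).

Per-block formulas:
  For a 1×1 block at λ = 3: exp(t · [3]) = [e^(3t)].
  For a 2×2 Jordan block J_2(3): exp(t · J_2(3)) = e^(3t)·(I + t·N), where N is the 2×2 nilpotent shift.

After assembling e^{tJ} and conjugating by P, we get:

e^{tA} =
  [t*exp(3*t) + exp(3*t), t*exp(3*t), 0]
  [-t*exp(3*t), -t*exp(3*t) + exp(3*t), 0]
  [0, 0, exp(3*t)]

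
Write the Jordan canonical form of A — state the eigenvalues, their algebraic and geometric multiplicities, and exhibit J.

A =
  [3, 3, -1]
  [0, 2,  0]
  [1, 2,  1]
J_3(2)

The characteristic polynomial is
  det(x·I − A) = x^3 - 6*x^2 + 12*x - 8 = (x - 2)^3

Eigenvalues and multiplicities (the geometric multiplicity of λ is n − rank(A − λI), which equals the number of Jordan blocks for λ):
  λ = 2: algebraic multiplicity = 3, geometric multiplicity = 1

Determining the block sizes for each eigenvalue:
  λ = 2: one block (gm = 1), so the single block has size am = 3 → block sizes [3]

Assembling the blocks gives a Jordan form
J =
  [2, 1, 0]
  [0, 2, 1]
  [0, 0, 2]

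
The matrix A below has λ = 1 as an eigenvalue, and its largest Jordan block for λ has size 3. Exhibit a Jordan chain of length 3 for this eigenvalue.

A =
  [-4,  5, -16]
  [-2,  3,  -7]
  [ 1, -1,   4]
A Jordan chain for λ = 1 of length 3:
v_1 = (-1, -1, 0)ᵀ
v_2 = (-5, -2, 1)ᵀ
v_3 = (1, 0, 0)ᵀ

Let N = A − (1)·I. We want v_3 with N^3 v_3 = 0 but N^2 v_3 ≠ 0; then v_{j-1} := N · v_j for j = 3, …, 2.

Pick v_3 = (1, 0, 0)ᵀ.
Then v_2 = N · v_3 = (-5, -2, 1)ᵀ.
Then v_1 = N · v_2 = (-1, -1, 0)ᵀ.

Sanity check: (A − (1)·I) v_1 = (0, 0, 0)ᵀ = 0. ✓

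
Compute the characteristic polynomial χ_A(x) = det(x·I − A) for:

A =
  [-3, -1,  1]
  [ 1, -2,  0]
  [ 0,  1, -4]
x^3 + 9*x^2 + 27*x + 27

Expanding det(x·I − A) (e.g. by cofactor expansion or by noting that A is similar to its Jordan form J, which has the same characteristic polynomial as A) gives
  χ_A(x) = x^3 + 9*x^2 + 27*x + 27
which factors as (x + 3)^3. The eigenvalues (with algebraic multiplicities) are λ = -3 with multiplicity 3.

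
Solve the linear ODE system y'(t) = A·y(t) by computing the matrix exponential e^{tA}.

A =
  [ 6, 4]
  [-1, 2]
e^{tA} =
  [2*t*exp(4*t) + exp(4*t), 4*t*exp(4*t)]
  [-t*exp(4*t), -2*t*exp(4*t) + exp(4*t)]

Strategy: write A = P · J · P⁻¹ where J is a Jordan canonical form, so e^{tA} = P · e^{tJ} · P⁻¹, and e^{tJ} can be computed block-by-block.

A has Jordan form
J =
  [4, 1]
  [0, 4]
(up to reordering of blocks).

Per-block formulas:
  For a 2×2 Jordan block J_2(4): exp(t · J_2(4)) = e^(4t)·(I + t·N), where N is the 2×2 nilpotent shift.

After assembling e^{tJ} and conjugating by P, we get:

e^{tA} =
  [2*t*exp(4*t) + exp(4*t), 4*t*exp(4*t)]
  [-t*exp(4*t), -2*t*exp(4*t) + exp(4*t)]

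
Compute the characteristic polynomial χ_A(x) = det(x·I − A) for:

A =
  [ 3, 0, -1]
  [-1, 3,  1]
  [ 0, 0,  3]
x^3 - 9*x^2 + 27*x - 27

Expanding det(x·I − A) (e.g. by cofactor expansion or by noting that A is similar to its Jordan form J, which has the same characteristic polynomial as A) gives
  χ_A(x) = x^3 - 9*x^2 + 27*x - 27
which factors as (x - 3)^3. The eigenvalues (with algebraic multiplicities) are λ = 3 with multiplicity 3.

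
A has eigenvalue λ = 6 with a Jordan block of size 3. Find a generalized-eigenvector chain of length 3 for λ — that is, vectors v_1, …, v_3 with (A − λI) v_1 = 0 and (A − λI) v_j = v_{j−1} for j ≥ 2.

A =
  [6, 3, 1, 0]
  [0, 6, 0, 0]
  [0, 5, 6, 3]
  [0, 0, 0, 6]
A Jordan chain for λ = 6 of length 3:
v_1 = (5, 0, 0, 0)ᵀ
v_2 = (3, 0, 5, 0)ᵀ
v_3 = (0, 1, 0, 0)ᵀ

Let N = A − (6)·I. We want v_3 with N^3 v_3 = 0 but N^2 v_3 ≠ 0; then v_{j-1} := N · v_j for j = 3, …, 2.

Pick v_3 = (0, 1, 0, 0)ᵀ.
Then v_2 = N · v_3 = (3, 0, 5, 0)ᵀ.
Then v_1 = N · v_2 = (5, 0, 0, 0)ᵀ.

Sanity check: (A − (6)·I) v_1 = (0, 0, 0, 0)ᵀ = 0. ✓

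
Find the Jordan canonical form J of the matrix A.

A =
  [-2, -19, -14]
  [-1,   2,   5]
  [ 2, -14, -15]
J_3(-5)

The characteristic polynomial is
  det(x·I − A) = x^3 + 15*x^2 + 75*x + 125 = (x + 5)^3

Eigenvalues and multiplicities (the geometric multiplicity of λ is n − rank(A − λI), which equals the number of Jordan blocks for λ):
  λ = -5: algebraic multiplicity = 3, geometric multiplicity = 1

Determining the block sizes for each eigenvalue:
  λ = -5: one block (gm = 1), so the single block has size am = 3 → block sizes [3]

Assembling the blocks gives a Jordan form
J =
  [-5,  1,  0]
  [ 0, -5,  1]
  [ 0,  0, -5]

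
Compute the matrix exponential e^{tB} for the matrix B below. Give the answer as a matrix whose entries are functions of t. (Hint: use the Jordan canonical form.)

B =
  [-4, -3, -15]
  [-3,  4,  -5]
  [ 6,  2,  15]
e^{tB} =
  [-9*t*exp(5*t) + exp(5*t), -3*t*exp(5*t), -15*t*exp(5*t)]
  [-3*t*exp(5*t), -t*exp(5*t) + exp(5*t), -5*t*exp(5*t)]
  [6*t*exp(5*t), 2*t*exp(5*t), 10*t*exp(5*t) + exp(5*t)]

Strategy: write B = P · J · P⁻¹ where J is a Jordan canonical form, so e^{tB} = P · e^{tJ} · P⁻¹, and e^{tJ} can be computed block-by-block.

B has Jordan form
J =
  [5, 1, 0]
  [0, 5, 0]
  [0, 0, 5]
(up to reordering of blocks).

Per-block formulas:
  For a 1×1 block at λ = 5: exp(t · [5]) = [e^(5t)].
  For a 2×2 Jordan block J_2(5): exp(t · J_2(5)) = e^(5t)·(I + t·N), where N is the 2×2 nilpotent shift.

After assembling e^{tJ} and conjugating by P, we get:

e^{tB} =
  [-9*t*exp(5*t) + exp(5*t), -3*t*exp(5*t), -15*t*exp(5*t)]
  [-3*t*exp(5*t), -t*exp(5*t) + exp(5*t), -5*t*exp(5*t)]
  [6*t*exp(5*t), 2*t*exp(5*t), 10*t*exp(5*t) + exp(5*t)]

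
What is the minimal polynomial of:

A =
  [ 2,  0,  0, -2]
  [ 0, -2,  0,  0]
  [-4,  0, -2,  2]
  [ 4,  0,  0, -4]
x^2 + 2*x

The characteristic polynomial is χ_A(x) = x*(x + 2)^3, so the eigenvalues are known. The minimal polynomial is
  m_A(x) = Π_λ (x − λ)^{k_λ}
where k_λ is the size of the *largest* Jordan block for λ (equivalently, the smallest k with (A − λI)^k v = 0 for every generalised eigenvector v of λ).

  λ = -2: largest Jordan block has size 1, contributing (x + 2)
  λ = 0: largest Jordan block has size 1, contributing (x − 0)

So m_A(x) = x*(x + 2) = x^2 + 2*x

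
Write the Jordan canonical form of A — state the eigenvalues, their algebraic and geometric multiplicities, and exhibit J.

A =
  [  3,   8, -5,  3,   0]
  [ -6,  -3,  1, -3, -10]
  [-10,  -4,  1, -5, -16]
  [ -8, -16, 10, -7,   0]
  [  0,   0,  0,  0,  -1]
J_1(-3) ⊕ J_3(-1) ⊕ J_1(-1)

The characteristic polynomial is
  det(x·I − A) = x^5 + 7*x^4 + 18*x^3 + 22*x^2 + 13*x + 3 = (x + 1)^4*(x + 3)

Eigenvalues and multiplicities (the geometric multiplicity of λ is n − rank(A − λI), which equals the number of Jordan blocks for λ):
  λ = -3: algebraic multiplicity = 1, geometric multiplicity = 1
  λ = -1: algebraic multiplicity = 4, geometric multiplicity = 2

Determining the block sizes for each eigenvalue:
  λ = -3: one block (gm = 1), so the single block has size am = 1 → block sizes [1]
  λ = -1: with am = 4 and gm = 2, the partition is not yet determined (e.g. several partitions of 4 into 2 parts exist). Let N = A − (-1)·I. Computing rank(N^1) = 3, rank(N^2) = 2, rank(N^3) = 1; the number of blocks of size ≥ j is rank(N^{j−1}) − rank(N^j), giving [2, 1, 1]. So we have 1 block(s) of size 3, 1 block(s) of size 1 → block sizes [3, 1]

Assembling the blocks gives a Jordan form
J =
  [-3,  0,  0,  0,  0]
  [ 0, -1,  1,  0,  0]
  [ 0,  0, -1,  1,  0]
  [ 0,  0,  0, -1,  0]
  [ 0,  0,  0,  0, -1]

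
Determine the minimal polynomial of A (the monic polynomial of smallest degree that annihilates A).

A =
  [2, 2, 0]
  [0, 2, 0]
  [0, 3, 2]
x^2 - 4*x + 4

The characteristic polynomial is χ_A(x) = (x - 2)^3, so the eigenvalues are known. The minimal polynomial is
  m_A(x) = Π_λ (x − λ)^{k_λ}
where k_λ is the size of the *largest* Jordan block for λ (equivalently, the smallest k with (A − λI)^k v = 0 for every generalised eigenvector v of λ).

  λ = 2: largest Jordan block has size 2, contributing (x − 2)^2

So m_A(x) = (x - 2)^2 = x^2 - 4*x + 4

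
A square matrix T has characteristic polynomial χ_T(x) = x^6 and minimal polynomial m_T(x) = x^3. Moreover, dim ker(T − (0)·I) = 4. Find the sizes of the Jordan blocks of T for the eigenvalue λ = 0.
Block sizes for λ = 0: [3, 1, 1, 1]

Step 1 — from the characteristic polynomial, algebraic multiplicity of λ = 0 is 6. From dim ker(T − (0)·I) = 4, there are exactly 4 Jordan blocks for λ = 0.
Step 2 — from the minimal polynomial, the factor (x − 0)^3 tells us the largest block for λ = 0 has size 3.
Step 3 — with total size 6, 4 blocks, and largest block 3, the block sizes (in nonincreasing order) are [3, 1, 1, 1].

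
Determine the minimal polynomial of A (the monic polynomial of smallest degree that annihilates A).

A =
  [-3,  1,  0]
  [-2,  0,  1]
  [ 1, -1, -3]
x^3 + 6*x^2 + 12*x + 8

The characteristic polynomial is χ_A(x) = (x + 2)^3, so the eigenvalues are known. The minimal polynomial is
  m_A(x) = Π_λ (x − λ)^{k_λ}
where k_λ is the size of the *largest* Jordan block for λ (equivalently, the smallest k with (A − λI)^k v = 0 for every generalised eigenvector v of λ).

  λ = -2: largest Jordan block has size 3, contributing (x + 2)^3

So m_A(x) = (x + 2)^3 = x^3 + 6*x^2 + 12*x + 8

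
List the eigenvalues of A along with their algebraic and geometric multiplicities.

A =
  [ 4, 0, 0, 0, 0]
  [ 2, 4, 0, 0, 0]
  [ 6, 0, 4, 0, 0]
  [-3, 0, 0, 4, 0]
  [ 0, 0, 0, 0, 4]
λ = 4: alg = 5, geom = 4

Step 1 — factor the characteristic polynomial to read off the algebraic multiplicities:
  χ_A(x) = (x - 4)^5

Step 2 — compute geometric multiplicities via the rank-nullity identity g(λ) = n − rank(A − λI):
  rank(A − (4)·I) = 1, so dim ker(A − (4)·I) = n − 1 = 4

Summary:
  λ = 4: algebraic multiplicity = 5, geometric multiplicity = 4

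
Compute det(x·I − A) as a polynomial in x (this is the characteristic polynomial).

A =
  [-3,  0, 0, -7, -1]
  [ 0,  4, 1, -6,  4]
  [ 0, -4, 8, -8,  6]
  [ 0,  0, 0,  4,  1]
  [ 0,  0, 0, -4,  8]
x^5 - 21*x^4 + 144*x^3 - 216*x^2 - 1296*x + 3888

Expanding det(x·I − A) (e.g. by cofactor expansion or by noting that A is similar to its Jordan form J, which has the same characteristic polynomial as A) gives
  χ_A(x) = x^5 - 21*x^4 + 144*x^3 - 216*x^2 - 1296*x + 3888
which factors as (x - 6)^4*(x + 3). The eigenvalues (with algebraic multiplicities) are λ = -3 with multiplicity 1, λ = 6 with multiplicity 4.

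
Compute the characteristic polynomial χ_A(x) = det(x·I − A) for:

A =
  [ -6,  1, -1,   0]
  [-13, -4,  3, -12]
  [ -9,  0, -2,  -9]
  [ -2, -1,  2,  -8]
x^4 + 20*x^3 + 150*x^2 + 500*x + 625

Expanding det(x·I − A) (e.g. by cofactor expansion or by noting that A is similar to its Jordan form J, which has the same characteristic polynomial as A) gives
  χ_A(x) = x^4 + 20*x^3 + 150*x^2 + 500*x + 625
which factors as (x + 5)^4. The eigenvalues (with algebraic multiplicities) are λ = -5 with multiplicity 4.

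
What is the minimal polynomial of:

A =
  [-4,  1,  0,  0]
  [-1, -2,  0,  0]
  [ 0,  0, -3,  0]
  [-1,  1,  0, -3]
x^2 + 6*x + 9

The characteristic polynomial is χ_A(x) = (x + 3)^4, so the eigenvalues are known. The minimal polynomial is
  m_A(x) = Π_λ (x − λ)^{k_λ}
where k_λ is the size of the *largest* Jordan block for λ (equivalently, the smallest k with (A − λI)^k v = 0 for every generalised eigenvector v of λ).

  λ = -3: largest Jordan block has size 2, contributing (x + 3)^2

So m_A(x) = (x + 3)^2 = x^2 + 6*x + 9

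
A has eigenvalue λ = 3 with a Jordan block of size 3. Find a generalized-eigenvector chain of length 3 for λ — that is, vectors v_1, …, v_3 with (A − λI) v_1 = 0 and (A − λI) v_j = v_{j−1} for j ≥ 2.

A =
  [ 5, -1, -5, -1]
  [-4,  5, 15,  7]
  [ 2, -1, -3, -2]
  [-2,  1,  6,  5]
A Jordan chain for λ = 3 of length 3:
v_1 = (-1, 2, -1, 1)ᵀ
v_2 = (-5, 15, -6, 6)ᵀ
v_3 = (0, 0, 1, 0)ᵀ

Let N = A − (3)·I. We want v_3 with N^3 v_3 = 0 but N^2 v_3 ≠ 0; then v_{j-1} := N · v_j for j = 3, …, 2.

Pick v_3 = (0, 0, 1, 0)ᵀ.
Then v_2 = N · v_3 = (-5, 15, -6, 6)ᵀ.
Then v_1 = N · v_2 = (-1, 2, -1, 1)ᵀ.

Sanity check: (A − (3)·I) v_1 = (0, 0, 0, 0)ᵀ = 0. ✓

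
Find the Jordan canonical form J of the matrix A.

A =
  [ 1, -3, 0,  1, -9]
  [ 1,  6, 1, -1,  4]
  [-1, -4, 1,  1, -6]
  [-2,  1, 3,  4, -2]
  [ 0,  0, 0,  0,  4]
J_2(2) ⊕ J_3(4)

The characteristic polynomial is
  det(x·I − A) = x^5 - 16*x^4 + 100*x^3 - 304*x^2 + 448*x - 256 = (x - 4)^3*(x - 2)^2

Eigenvalues and multiplicities (the geometric multiplicity of λ is n − rank(A − λI), which equals the number of Jordan blocks for λ):
  λ = 2: algebraic multiplicity = 2, geometric multiplicity = 1
  λ = 4: algebraic multiplicity = 3, geometric multiplicity = 1

Determining the block sizes for each eigenvalue:
  λ = 2: one block (gm = 1), so the single block has size am = 2 → block sizes [2]
  λ = 4: one block (gm = 1), so the single block has size am = 3 → block sizes [3]

Assembling the blocks gives a Jordan form
J =
  [2, 1, 0, 0, 0]
  [0, 2, 0, 0, 0]
  [0, 0, 4, 1, 0]
  [0, 0, 0, 4, 1]
  [0, 0, 0, 0, 4]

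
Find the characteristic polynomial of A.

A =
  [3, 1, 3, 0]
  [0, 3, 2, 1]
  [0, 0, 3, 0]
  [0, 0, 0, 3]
x^4 - 12*x^3 + 54*x^2 - 108*x + 81

Expanding det(x·I − A) (e.g. by cofactor expansion or by noting that A is similar to its Jordan form J, which has the same characteristic polynomial as A) gives
  χ_A(x) = x^4 - 12*x^3 + 54*x^2 - 108*x + 81
which factors as (x - 3)^4. The eigenvalues (with algebraic multiplicities) are λ = 3 with multiplicity 4.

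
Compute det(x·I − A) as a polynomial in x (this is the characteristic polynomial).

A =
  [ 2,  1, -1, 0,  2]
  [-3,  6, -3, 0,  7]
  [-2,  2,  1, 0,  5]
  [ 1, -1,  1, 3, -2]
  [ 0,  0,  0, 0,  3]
x^5 - 15*x^4 + 90*x^3 - 270*x^2 + 405*x - 243

Expanding det(x·I − A) (e.g. by cofactor expansion or by noting that A is similar to its Jordan form J, which has the same characteristic polynomial as A) gives
  χ_A(x) = x^5 - 15*x^4 + 90*x^3 - 270*x^2 + 405*x - 243
which factors as (x - 3)^5. The eigenvalues (with algebraic multiplicities) are λ = 3 with multiplicity 5.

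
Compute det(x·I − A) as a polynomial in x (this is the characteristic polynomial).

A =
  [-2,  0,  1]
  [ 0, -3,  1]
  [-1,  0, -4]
x^3 + 9*x^2 + 27*x + 27

Expanding det(x·I − A) (e.g. by cofactor expansion or by noting that A is similar to its Jordan form J, which has the same characteristic polynomial as A) gives
  χ_A(x) = x^3 + 9*x^2 + 27*x + 27
which factors as (x + 3)^3. The eigenvalues (with algebraic multiplicities) are λ = -3 with multiplicity 3.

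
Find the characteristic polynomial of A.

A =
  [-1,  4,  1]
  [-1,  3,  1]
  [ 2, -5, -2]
x^3

Expanding det(x·I − A) (e.g. by cofactor expansion or by noting that A is similar to its Jordan form J, which has the same characteristic polynomial as A) gives
  χ_A(x) = x^3
which factors as x^3. The eigenvalues (with algebraic multiplicities) are λ = 0 with multiplicity 3.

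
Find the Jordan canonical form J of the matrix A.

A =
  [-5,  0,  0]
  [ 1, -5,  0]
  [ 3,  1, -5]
J_3(-5)

The characteristic polynomial is
  det(x·I − A) = x^3 + 15*x^2 + 75*x + 125 = (x + 5)^3

Eigenvalues and multiplicities (the geometric multiplicity of λ is n − rank(A − λI), which equals the number of Jordan blocks for λ):
  λ = -5: algebraic multiplicity = 3, geometric multiplicity = 1

Determining the block sizes for each eigenvalue:
  λ = -5: one block (gm = 1), so the single block has size am = 3 → block sizes [3]

Assembling the blocks gives a Jordan form
J =
  [-5,  1,  0]
  [ 0, -5,  1]
  [ 0,  0, -5]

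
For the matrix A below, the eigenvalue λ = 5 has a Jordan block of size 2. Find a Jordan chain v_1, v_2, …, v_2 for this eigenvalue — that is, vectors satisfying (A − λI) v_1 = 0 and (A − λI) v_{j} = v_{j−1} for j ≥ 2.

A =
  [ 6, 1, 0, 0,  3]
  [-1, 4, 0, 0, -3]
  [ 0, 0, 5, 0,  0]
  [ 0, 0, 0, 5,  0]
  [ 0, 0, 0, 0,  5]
A Jordan chain for λ = 5 of length 2:
v_1 = (1, -1, 0, 0, 0)ᵀ
v_2 = (1, 0, 0, 0, 0)ᵀ

Let N = A − (5)·I. We want v_2 with N^2 v_2 = 0 but N^1 v_2 ≠ 0; then v_{j-1} := N · v_j for j = 2, …, 2.

Pick v_2 = (1, 0, 0, 0, 0)ᵀ.
Then v_1 = N · v_2 = (1, -1, 0, 0, 0)ᵀ.

Sanity check: (A − (5)·I) v_1 = (0, 0, 0, 0, 0)ᵀ = 0. ✓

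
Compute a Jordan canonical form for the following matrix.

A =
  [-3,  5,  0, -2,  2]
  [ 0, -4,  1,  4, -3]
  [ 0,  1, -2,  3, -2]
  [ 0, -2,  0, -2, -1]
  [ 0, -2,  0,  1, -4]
J_3(-3) ⊕ J_2(-3)

The characteristic polynomial is
  det(x·I − A) = x^5 + 15*x^4 + 90*x^3 + 270*x^2 + 405*x + 243 = (x + 3)^5

Eigenvalues and multiplicities (the geometric multiplicity of λ is n − rank(A − λI), which equals the number of Jordan blocks for λ):
  λ = -3: algebraic multiplicity = 5, geometric multiplicity = 2

Determining the block sizes for each eigenvalue:
  λ = -3: with am = 5 and gm = 2, the partition is not yet determined (e.g. several partitions of 5 into 2 parts exist). Let N = A − (-3)·I. Computing rank(N^1) = 3, rank(N^2) = 1, rank(N^3) = 0; the number of blocks of size ≥ j is rank(N^{j−1}) − rank(N^j), giving [2, 2, 1]. So we have 1 block(s) of size 3, 1 block(s) of size 2 → block sizes [3, 2]

Assembling the blocks gives a Jordan form
J =
  [-3,  1,  0,  0,  0]
  [ 0, -3,  1,  0,  0]
  [ 0,  0, -3,  0,  0]
  [ 0,  0,  0, -3,  1]
  [ 0,  0,  0,  0, -3]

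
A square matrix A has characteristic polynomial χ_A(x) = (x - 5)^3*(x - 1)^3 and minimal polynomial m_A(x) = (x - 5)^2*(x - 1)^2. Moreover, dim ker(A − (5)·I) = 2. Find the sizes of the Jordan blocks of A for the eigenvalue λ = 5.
Block sizes for λ = 5: [2, 1]

Step 1 — from the characteristic polynomial, algebraic multiplicity of λ = 5 is 3. From dim ker(A − (5)·I) = 2, there are exactly 2 Jordan blocks for λ = 5.
Step 2 — from the minimal polynomial, the factor (x − 5)^2 tells us the largest block for λ = 5 has size 2.
Step 3 — with total size 3, 2 blocks, and largest block 2, the block sizes (in nonincreasing order) are [2, 1].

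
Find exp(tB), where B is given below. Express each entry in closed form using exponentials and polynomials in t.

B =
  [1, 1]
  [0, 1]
e^{tB} =
  [exp(t), t*exp(t)]
  [0, exp(t)]

Strategy: write B = P · J · P⁻¹ where J is a Jordan canonical form, so e^{tB} = P · e^{tJ} · P⁻¹, and e^{tJ} can be computed block-by-block.

B has Jordan form
J =
  [1, 1]
  [0, 1]
(up to reordering of blocks).

Per-block formulas:
  For a 2×2 Jordan block J_2(1): exp(t · J_2(1)) = e^(1t)·(I + t·N), where N is the 2×2 nilpotent shift.

After assembling e^{tJ} and conjugating by P, we get:

e^{tB} =
  [exp(t), t*exp(t)]
  [0, exp(t)]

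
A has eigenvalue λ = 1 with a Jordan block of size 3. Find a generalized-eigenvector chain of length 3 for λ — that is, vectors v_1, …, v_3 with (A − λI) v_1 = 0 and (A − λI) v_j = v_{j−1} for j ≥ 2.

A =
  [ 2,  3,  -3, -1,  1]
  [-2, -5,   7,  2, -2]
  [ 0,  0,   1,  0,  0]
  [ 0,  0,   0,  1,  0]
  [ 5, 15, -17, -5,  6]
A Jordan chain for λ = 1 of length 3:
v_1 = (1, -2, 0, 0, 5)ᵀ
v_2 = (-3, 7, 0, 0, -17)ᵀ
v_3 = (0, 0, 1, 0, 0)ᵀ

Let N = A − (1)·I. We want v_3 with N^3 v_3 = 0 but N^2 v_3 ≠ 0; then v_{j-1} := N · v_j for j = 3, …, 2.

Pick v_3 = (0, 0, 1, 0, 0)ᵀ.
Then v_2 = N · v_3 = (-3, 7, 0, 0, -17)ᵀ.
Then v_1 = N · v_2 = (1, -2, 0, 0, 5)ᵀ.

Sanity check: (A − (1)·I) v_1 = (0, 0, 0, 0, 0)ᵀ = 0. ✓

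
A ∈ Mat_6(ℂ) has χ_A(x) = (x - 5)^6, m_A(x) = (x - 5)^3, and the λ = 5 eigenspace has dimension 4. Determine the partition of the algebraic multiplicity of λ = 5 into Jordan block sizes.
Block sizes for λ = 5: [3, 1, 1, 1]

Step 1 — from the characteristic polynomial, algebraic multiplicity of λ = 5 is 6. From dim ker(A − (5)·I) = 4, there are exactly 4 Jordan blocks for λ = 5.
Step 2 — from the minimal polynomial, the factor (x − 5)^3 tells us the largest block for λ = 5 has size 3.
Step 3 — with total size 6, 4 blocks, and largest block 3, the block sizes (in nonincreasing order) are [3, 1, 1, 1].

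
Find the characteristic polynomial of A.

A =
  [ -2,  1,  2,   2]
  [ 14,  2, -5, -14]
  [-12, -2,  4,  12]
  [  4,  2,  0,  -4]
x^4

Expanding det(x·I − A) (e.g. by cofactor expansion or by noting that A is similar to its Jordan form J, which has the same characteristic polynomial as A) gives
  χ_A(x) = x^4
which factors as x^4. The eigenvalues (with algebraic multiplicities) are λ = 0 with multiplicity 4.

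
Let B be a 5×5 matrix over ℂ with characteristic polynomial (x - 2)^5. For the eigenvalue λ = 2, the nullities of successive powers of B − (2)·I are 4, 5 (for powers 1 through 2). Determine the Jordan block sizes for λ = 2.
Block sizes for λ = 2: [2, 1, 1, 1]

From the dimensions of kernels of powers, the number of Jordan blocks of size at least j is d_j − d_{j−1} where d_j = dim ker(N^j) (with d_0 = 0). Computing the differences gives [4, 1].
The number of blocks of size exactly k is (#blocks of size ≥ k) − (#blocks of size ≥ k + 1), so the partition is: 3 block(s) of size 1, 1 block(s) of size 2.
In nonincreasing order the block sizes are [2, 1, 1, 1].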